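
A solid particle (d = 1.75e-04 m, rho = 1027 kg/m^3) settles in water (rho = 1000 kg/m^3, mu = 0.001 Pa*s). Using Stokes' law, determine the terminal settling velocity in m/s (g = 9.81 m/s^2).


Density difference: rho_p - rho_f = 1027 - 1000 = 27 kg/m^3
d^2 = (1.75e-04)^2 = 3.0625e-08 m^2
Numerator = (rho_p - rho_f) * g * d^2 = 27 * 9.81 * 3.0625e-08 = 8.1116438e-06
Denominator = 18 * mu = 18 * 0.001 = 0.018
v_s = 8.1116438e-06 / 0.018 = 4.50647e-04 m/s
Check: Re = rho_f * v_s * d / mu = 1000 * 4.50647e-04 * 1.75e-04 / 0.001 = 0.0789 < 1, so Stokes' law applies.

4.50647e-04 m/s


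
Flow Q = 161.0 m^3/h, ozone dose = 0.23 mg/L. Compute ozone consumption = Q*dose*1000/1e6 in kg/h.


O3 demand (mg/h) = Q * dose * 1000 = 161.0 * 0.23 * 1000 = 37030 mg/h
Convert mg to kg: 37030 / 1e6 = 0.03703 kg/h

0.03703 kg/h


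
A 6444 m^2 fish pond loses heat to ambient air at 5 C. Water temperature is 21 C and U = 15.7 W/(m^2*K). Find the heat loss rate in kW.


Temperature difference dT = 21 - 5 = 16 K
Heat loss (W) = U * A * dT = 15.7 * 6444 * 16 = 1618732.8 W
Convert to kW: 1618732.8 / 1000 = 1618.7328 kW

1618.7328 kW


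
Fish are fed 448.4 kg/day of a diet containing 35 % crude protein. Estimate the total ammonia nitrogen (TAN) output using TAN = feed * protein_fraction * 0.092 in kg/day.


Protein in feed = 448.4 * 35/100 = 156.94 kg/day
TAN = protein * 0.092 = 156.94 * 0.092 = 14.43848 kg/day

14.43848 kg/day


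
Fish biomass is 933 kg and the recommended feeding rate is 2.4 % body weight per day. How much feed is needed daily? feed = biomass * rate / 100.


Feeding rate fraction = 2.4% / 100 = 0.024
Daily feed = 933 kg * 0.024 = 22.392 kg/day

22.392 kg/day


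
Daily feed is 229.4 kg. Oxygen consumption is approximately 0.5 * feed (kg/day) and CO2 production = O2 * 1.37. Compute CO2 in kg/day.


O2 = 229.4 * 0.5 = 114.7
CO2 = 114.7 * 1.37 = 157.139

157.139 kg/day


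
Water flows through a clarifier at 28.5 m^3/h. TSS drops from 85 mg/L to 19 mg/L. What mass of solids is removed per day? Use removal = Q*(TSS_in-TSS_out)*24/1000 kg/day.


Concentration drop: TSS_in - TSS_out = 85 - 19 = 66 mg/L
Hourly solids removed = Q * dTSS = 28.5 m^3/h * 66 mg/L = 1881 g/h  (m^3/h * mg/L = g/h)
Daily solids removed = 1881 * 24 = 45144 g/day
Convert g to kg: 45144 / 1000 = 45.144 kg/day

45.144 kg/day


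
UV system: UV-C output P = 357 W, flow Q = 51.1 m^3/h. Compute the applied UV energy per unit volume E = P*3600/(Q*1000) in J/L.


Energy delivered per hour = 357 W * 3600 s = 1285200 J/h
Volume treated per hour = 51.1 m^3/h * 1000 = 51100 L/h
dose = 1285200 / 51100 = 25.1507 J/L

25.1507 J/L


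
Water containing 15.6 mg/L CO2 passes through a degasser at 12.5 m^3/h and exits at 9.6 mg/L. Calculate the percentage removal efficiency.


CO2_out / CO2_in = 9.6 / 15.6 = 0.61538462
Fraction remaining = 0.61538462
efficiency = (1 - 0.61538462) * 100 = 38.4615 %

38.4615 %


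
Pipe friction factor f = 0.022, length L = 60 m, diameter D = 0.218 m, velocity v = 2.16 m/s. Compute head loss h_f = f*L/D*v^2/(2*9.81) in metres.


v^2 = 2.16^2 = 4.6656 m^2/s^2
L/D = 60/0.218 = 275.22936
h_f = f*(L/D)*v^2/(2g) = 0.022 * 275.22936 * 4.6656 / 19.62 = 1.43988 m

1.43988 m


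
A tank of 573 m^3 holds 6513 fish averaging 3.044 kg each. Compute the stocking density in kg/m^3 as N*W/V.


Total biomass = 6513 fish * 3.044 kg = 19825.572 kg
Density = total biomass / volume = 19825.572 / 573 = 34.5996 kg/m^3

34.5996 kg/m^3


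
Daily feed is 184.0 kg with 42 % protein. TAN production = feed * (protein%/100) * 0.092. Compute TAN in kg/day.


Protein in feed = 184.0 * 42/100 = 77.28 kg/day
TAN = protein * 0.092 = 77.28 * 0.092 = 7.10976 kg/day

7.10976 kg/day


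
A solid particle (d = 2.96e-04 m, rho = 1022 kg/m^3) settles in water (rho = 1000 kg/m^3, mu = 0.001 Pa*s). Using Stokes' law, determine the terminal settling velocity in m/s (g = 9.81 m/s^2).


Density difference: rho_p - rho_f = 1022 - 1000 = 22 kg/m^3
d^2 = (2.96e-04)^2 = 8.7616e-08 m^2
Numerator = (rho_p - rho_f) * g * d^2 = 22 * 9.81 * 8.7616e-08 = 1.8909285e-05
Denominator = 18 * mu = 18 * 0.001 = 0.018
v_s = 1.8909285e-05 / 0.018 = 0.00105052 m/s
Check: Re = rho_f * v_s * d / mu = 1000 * 0.00105052 * 2.96e-04 / 0.001 = 0.311 < 1, so Stokes' law applies.

0.00105052 m/s


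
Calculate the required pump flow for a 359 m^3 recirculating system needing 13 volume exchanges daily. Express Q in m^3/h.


Daily recirculation volume = 359 m^3 * 13 = 4667 m^3/day
Flow rate Q = daily volume / 24 h = 4667 / 24 = 194.458 m^3/h

194.458 m^3/h


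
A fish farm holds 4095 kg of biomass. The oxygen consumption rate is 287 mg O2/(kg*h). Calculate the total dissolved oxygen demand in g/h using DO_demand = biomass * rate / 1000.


Total O2 consumption (mg/h) = 4095 kg * 287 mg/(kg*h) = 1175265 mg/h
Convert to g/h: 1175265 / 1000 = 1175.265 g/h

1175.265 g/h


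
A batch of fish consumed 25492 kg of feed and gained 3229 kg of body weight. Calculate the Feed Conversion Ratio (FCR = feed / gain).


FCR = feed consumed / weight gained
FCR = 25492 kg / 3229 kg = 7.8947

7.8947


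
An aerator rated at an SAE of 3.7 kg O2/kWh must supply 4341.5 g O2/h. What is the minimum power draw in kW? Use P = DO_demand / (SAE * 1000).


SAE in g O2/kWh = 3.7 * 1000 = 3700 g/kWh
P = DO_demand / SAE_g = 4341.5 / 3700 = 1.17338 kW

1.17338 kW


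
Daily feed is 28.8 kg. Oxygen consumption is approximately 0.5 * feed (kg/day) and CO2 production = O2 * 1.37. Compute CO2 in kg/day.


O2 = 28.8 * 0.5 = 14.4
CO2 = 14.4 * 1.37 = 19.728

19.728 kg/day


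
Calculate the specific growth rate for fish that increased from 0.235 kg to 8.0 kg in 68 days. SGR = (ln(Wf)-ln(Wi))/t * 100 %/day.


ln(W_f) = ln(8.0) = 2.0794415
ln(W_i) = ln(0.235) = -1.4481698
ln(W_f) - ln(W_i) = 2.0794415 - -1.4481698 = 3.5276113
SGR = 3.5276113 / 68 * 100 = 5.18766 %/day

5.18766 %/day


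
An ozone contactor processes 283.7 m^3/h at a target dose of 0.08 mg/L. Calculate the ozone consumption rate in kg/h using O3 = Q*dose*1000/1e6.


O3 demand (mg/h) = Q * dose * 1000 = 283.7 * 0.08 * 1000 = 22696 mg/h
Convert mg to kg: 22696 / 1e6 = 0.022696 kg/h

0.022696 kg/h


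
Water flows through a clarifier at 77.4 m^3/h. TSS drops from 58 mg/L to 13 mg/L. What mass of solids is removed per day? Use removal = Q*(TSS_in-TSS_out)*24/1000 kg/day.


Concentration drop: TSS_in - TSS_out = 58 - 13 = 45 mg/L
Hourly solids removed = Q * dTSS = 77.4 m^3/h * 45 mg/L = 3483 g/h  (m^3/h * mg/L = g/h)
Daily solids removed = 3483 * 24 = 83592 g/day
Convert g to kg: 83592 / 1000 = 83.592 kg/day

83.592 kg/day


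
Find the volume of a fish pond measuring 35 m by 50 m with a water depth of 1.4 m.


Base area = L * W = 35 * 50 = 1750 m^2
Volume = area * depth = 1750 * 1.4 = 2450 m^3

2450 m^3


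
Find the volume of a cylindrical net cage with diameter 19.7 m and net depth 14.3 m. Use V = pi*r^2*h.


r = d/2 = 19.7/2 = 9.85 m
Base area = pi*r^2 = pi*9.85^2 = 304.80517 m^2
Volume = 304.80517 * 14.3 = 4358.71 m^3

4358.71 m^3


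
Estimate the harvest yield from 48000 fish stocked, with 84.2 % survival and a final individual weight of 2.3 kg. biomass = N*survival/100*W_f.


Survivors = 48000 * 84.2/100 = 40416 fish
Harvest biomass = survivors * W_f = 40416 * 2.3 = 92956.8 kg

92956.8 kg


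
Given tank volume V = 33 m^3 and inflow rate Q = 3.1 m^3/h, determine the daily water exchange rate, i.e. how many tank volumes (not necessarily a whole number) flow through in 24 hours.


Daily flow volume = 3.1 m^3/h * 24 h = 74.4 m^3/day
Exchanges = daily flow / tank volume = 74.4 / 33 = 2.25455 exchanges/day

2.25455 exchanges/day


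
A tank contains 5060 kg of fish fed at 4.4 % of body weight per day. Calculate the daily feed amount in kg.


Feeding rate fraction = 4.4% / 100 = 0.044
Daily feed = 5060 kg * 0.044 = 222.64 kg/day

222.64 kg/day


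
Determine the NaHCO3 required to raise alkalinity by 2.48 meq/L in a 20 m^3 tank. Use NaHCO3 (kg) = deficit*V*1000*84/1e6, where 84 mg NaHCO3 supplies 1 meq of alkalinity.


Tank volume in L = 20 m^3 * 1000 = 20000 L
Total meq required = 2.48 meq/L * 20000 L = 49600 meq
NaHCO3 mass = 49600 meq * 84 mg/meq / 1e6 = 4.1664 kg

4.1664 kg


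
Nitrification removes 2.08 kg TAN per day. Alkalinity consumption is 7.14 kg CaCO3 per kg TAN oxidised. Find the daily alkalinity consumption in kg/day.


Alkalinity factor: 7.14 kg CaCO3 consumed per kg TAN nitrified
alk = 2.08 kg TAN * 7.14 = 14.8512 kg CaCO3/day

14.8512 kg CaCO3/day


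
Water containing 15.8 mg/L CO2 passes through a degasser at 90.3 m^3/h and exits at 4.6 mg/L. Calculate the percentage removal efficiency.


CO2_out / CO2_in = 4.6 / 15.8 = 0.29113924
Fraction remaining = 0.29113924
efficiency = (1 - 0.29113924) * 100 = 70.8861 %

70.8861 %


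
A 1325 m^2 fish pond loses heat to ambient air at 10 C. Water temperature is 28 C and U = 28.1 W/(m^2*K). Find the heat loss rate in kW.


Temperature difference dT = 28 - 10 = 18 K
Heat loss (W) = U * A * dT = 28.1 * 1325 * 18 = 670185 W
Convert to kW: 670185 / 1000 = 670.185 kW

670.185 kW


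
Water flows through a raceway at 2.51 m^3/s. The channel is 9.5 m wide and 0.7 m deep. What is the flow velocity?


Cross-sectional area = W * d = 9.5 * 0.7 = 6.65 m^2
Velocity = Q / A = 2.51 / 6.65 = 0.377444 m/s

0.377444 m/s


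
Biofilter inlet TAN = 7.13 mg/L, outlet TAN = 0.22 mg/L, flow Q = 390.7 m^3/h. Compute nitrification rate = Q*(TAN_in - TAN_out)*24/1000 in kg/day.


Concentration drop: TAN_in - TAN_out = 7.13 - 0.22 = 6.91 mg/L
Hourly TAN removed = Q * dTAN = 390.7 m^3/h * 6.91 mg/L = 2699.737 g/h  (m^3/h * mg/L = g/h)
Daily TAN removed = 2699.737 * 24 = 64793.688 g/day
Convert to kg/day: 64793.688 / 1000 = 64.793688 kg/day

64.793688 kg/day


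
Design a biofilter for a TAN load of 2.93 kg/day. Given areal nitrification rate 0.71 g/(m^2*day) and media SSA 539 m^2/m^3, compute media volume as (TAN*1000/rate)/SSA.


A = 2.93*1000 / 0.71 = 4126.7606 m^2
V = 4126.7606 / 539 = 7.65633

7.65633 m^3


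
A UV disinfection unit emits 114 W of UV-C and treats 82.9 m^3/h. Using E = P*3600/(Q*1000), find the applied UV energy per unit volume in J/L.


Energy delivered per hour = 114 W * 3600 s = 410400 J/h
Volume treated per hour = 82.9 m^3/h * 1000 = 82900 L/h
dose = 410400 / 82900 = 4.95054 J/L

4.95054 J/L


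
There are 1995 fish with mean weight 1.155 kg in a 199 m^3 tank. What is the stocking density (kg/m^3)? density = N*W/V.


Total biomass = 1995 fish * 1.155 kg = 2304.225 kg
Density = total biomass / volume = 2304.225 / 199 = 11.579 kg/m^3

11.579 kg/m^3


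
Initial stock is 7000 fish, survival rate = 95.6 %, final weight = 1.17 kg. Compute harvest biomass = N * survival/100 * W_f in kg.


Survivors = 7000 * 95.6/100 = 6692 fish
Harvest biomass = survivors * W_f = 6692 * 1.17 = 7829.64 kg

7829.64 kg


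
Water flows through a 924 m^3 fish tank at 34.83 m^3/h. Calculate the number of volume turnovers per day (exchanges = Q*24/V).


Daily flow volume = 34.83 m^3/h * 24 h = 835.92 m^3/day
Exchanges = daily flow / tank volume = 835.92 / 924 = 0.904675 exchanges/day

0.904675 exchanges/day


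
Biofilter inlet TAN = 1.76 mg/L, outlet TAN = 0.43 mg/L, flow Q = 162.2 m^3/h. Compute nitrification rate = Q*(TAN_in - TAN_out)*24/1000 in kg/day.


Concentration drop: TAN_in - TAN_out = 1.76 - 0.43 = 1.33 mg/L
Hourly TAN removed = Q * dTAN = 162.2 m^3/h * 1.33 mg/L = 215.726 g/h  (m^3/h * mg/L = g/h)
Daily TAN removed = 215.726 * 24 = 5177.424 g/day
Convert to kg/day: 5177.424 / 1000 = 5.177424 kg/day

5.177424 kg/day


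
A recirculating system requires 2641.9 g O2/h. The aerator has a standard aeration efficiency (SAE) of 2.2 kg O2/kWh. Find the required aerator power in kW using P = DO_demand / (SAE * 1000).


SAE in g O2/kWh = 2.2 * 1000 = 2200 g/kWh
P = DO_demand / SAE_g = 2641.9 / 2200 = 1.20086 kW

1.20086 kW


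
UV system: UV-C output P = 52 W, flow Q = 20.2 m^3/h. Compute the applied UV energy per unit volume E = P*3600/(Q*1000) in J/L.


Energy delivered per hour = 52 W * 3600 s = 187200 J/h
Volume treated per hour = 20.2 m^3/h * 1000 = 20200 L/h
dose = 187200 / 20200 = 9.26733 J/L

9.26733 J/L


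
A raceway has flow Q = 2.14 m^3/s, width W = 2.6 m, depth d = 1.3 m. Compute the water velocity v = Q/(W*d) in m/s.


Cross-sectional area = W * d = 2.6 * 1.3 = 3.38 m^2
Velocity = Q / A = 2.14 / 3.38 = 0.633136 m/s

0.633136 m/s


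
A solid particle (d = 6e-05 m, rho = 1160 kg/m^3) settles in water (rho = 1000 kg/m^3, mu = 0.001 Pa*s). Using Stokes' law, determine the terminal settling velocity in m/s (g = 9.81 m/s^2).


Density difference: rho_p - rho_f = 1160 - 1000 = 160 kg/m^3
d^2 = (6e-05)^2 = 3.6e-09 m^2
Numerator = (rho_p - rho_f) * g * d^2 = 160 * 9.81 * 3.6e-09 = 5.65056e-06
Denominator = 18 * mu = 18 * 0.001 = 0.018
v_s = 5.65056e-06 / 0.018 = 3.1392e-04 m/s
Check: Re = rho_f * v_s * d / mu = 1000 * 3.1392e-04 * 6e-05 / 0.001 = 0.0188 < 1, so Stokes' law applies.

3.1392e-04 m/s


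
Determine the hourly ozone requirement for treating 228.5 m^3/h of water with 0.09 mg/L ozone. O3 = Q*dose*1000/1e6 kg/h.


O3 demand (mg/h) = Q * dose * 1000 = 228.5 * 0.09 * 1000 = 20565 mg/h
Convert mg to kg: 20565 / 1e6 = 0.020565 kg/h

0.020565 kg/h


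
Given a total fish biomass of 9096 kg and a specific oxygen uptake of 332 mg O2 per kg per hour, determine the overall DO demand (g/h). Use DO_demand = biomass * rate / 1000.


Total O2 consumption (mg/h) = 9096 kg * 332 mg/(kg*h) = 3019872 mg/h
Convert to g/h: 3019872 / 1000 = 3019.872 g/h

3019.872 g/h


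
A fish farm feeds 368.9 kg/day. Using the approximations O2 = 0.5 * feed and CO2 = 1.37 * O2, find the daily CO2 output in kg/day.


O2 = 368.9 * 0.5 = 184.45
CO2 = 184.45 * 1.37 = 252.6965

252.6965 kg/day


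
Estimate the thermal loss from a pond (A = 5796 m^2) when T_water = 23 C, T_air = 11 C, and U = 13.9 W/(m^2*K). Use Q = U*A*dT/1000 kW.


Temperature difference dT = 23 - 11 = 12 K
Heat loss (W) = U * A * dT = 13.9 * 5796 * 12 = 966772.8 W
Convert to kW: 966772.8 / 1000 = 966.7728 kW

966.7728 kW


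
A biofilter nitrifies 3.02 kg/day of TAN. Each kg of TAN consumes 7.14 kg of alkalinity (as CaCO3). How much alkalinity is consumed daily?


Alkalinity factor: 7.14 kg CaCO3 consumed per kg TAN nitrified
alk = 3.02 kg TAN * 7.14 = 21.5628 kg CaCO3/day

21.5628 kg CaCO3/day


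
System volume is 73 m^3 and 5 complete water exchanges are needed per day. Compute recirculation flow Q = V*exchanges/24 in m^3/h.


Daily recirculation volume = 73 m^3 * 5 = 365 m^3/day
Flow rate Q = daily volume / 24 h = 365 / 24 = 15.2083 m^3/h

15.2083 m^3/h


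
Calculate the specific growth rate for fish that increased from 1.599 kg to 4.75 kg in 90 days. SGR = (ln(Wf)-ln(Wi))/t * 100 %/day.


ln(W_f) = ln(4.75) = 1.5581446
ln(W_i) = ln(1.599) = 0.46937843
ln(W_f) - ln(W_i) = 1.5581446 - 0.46937843 = 1.0887662
SGR = 1.0887662 / 90 * 100 = 1.20974 %/day

1.20974 %/day


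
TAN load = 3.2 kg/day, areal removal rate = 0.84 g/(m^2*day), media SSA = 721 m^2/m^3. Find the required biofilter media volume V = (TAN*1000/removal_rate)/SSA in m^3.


A = 3.2*1000 / 0.84 = 3809.5238 m^2
V = 3809.5238 / 721 = 5.28367

5.28367 m^3


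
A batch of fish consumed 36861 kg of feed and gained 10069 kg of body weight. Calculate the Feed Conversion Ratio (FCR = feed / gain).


FCR = feed consumed / weight gained
FCR = 36861 kg / 10069 kg = 3.66084

3.66084


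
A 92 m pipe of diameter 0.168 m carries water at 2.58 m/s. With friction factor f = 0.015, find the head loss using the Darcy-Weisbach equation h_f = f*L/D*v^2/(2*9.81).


v^2 = 2.58^2 = 6.6564 m^2/s^2
L/D = 92/0.168 = 547.61905
h_f = f*(L/D)*v^2/(2g) = 0.015 * 547.61905 * 6.6564 / 19.62 = 2.78683 m

2.78683 m


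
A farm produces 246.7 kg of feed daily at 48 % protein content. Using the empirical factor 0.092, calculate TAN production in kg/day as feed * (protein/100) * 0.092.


Protein in feed = 246.7 * 48/100 = 118.416 kg/day
TAN = protein * 0.092 = 118.416 * 0.092 = 10.894272 kg/day

10.894272 kg/day


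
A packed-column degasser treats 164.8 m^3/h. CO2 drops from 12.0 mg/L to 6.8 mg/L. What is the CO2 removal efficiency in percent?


CO2_out / CO2_in = 6.8 / 12.0 = 0.56666667
Fraction remaining = 0.56666667
efficiency = (1 - 0.56666667) * 100 = 43.3333 %

43.3333 %


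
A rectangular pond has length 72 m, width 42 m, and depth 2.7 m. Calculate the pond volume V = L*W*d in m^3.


Base area = L * W = 72 * 42 = 3024 m^2
Volume = area * depth = 3024 * 2.7 = 8164.8 m^3

8164.8 m^3


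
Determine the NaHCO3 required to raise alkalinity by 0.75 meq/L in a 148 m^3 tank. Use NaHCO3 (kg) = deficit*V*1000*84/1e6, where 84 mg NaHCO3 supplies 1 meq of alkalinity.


Tank volume in L = 148 m^3 * 1000 = 148000 L
Total meq required = 0.75 meq/L * 148000 L = 111000 meq
NaHCO3 mass = 111000 meq * 84 mg/meq / 1e6 = 9.324 kg

9.324 kg


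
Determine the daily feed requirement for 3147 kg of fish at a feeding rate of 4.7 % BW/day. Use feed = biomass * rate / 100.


Feeding rate fraction = 4.7% / 100 = 0.047
Daily feed = 3147 kg * 0.047 = 147.909 kg/day

147.909 kg/day


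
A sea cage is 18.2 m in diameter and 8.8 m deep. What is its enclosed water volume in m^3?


r = d/2 = 18.2/2 = 9.1 m
Base area = pi*r^2 = pi*9.1^2 = 260.15529 m^2
Volume = 260.15529 * 8.8 = 2289.37 m^3

2289.37 m^3


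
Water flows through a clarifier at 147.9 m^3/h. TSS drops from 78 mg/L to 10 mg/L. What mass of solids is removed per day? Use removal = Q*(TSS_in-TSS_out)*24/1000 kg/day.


Concentration drop: TSS_in - TSS_out = 78 - 10 = 68 mg/L
Hourly solids removed = Q * dTSS = 147.9 m^3/h * 68 mg/L = 10057.2 g/h  (m^3/h * mg/L = g/h)
Daily solids removed = 10057.2 * 24 = 241372.8 g/day
Convert g to kg: 241372.8 / 1000 = 241.3728 kg/day

241.3728 kg/day


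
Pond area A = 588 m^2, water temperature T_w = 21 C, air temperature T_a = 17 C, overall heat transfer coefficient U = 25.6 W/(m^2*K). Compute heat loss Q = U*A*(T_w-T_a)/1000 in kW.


Temperature difference dT = 21 - 17 = 4 K
Heat loss (W) = U * A * dT = 25.6 * 588 * 4 = 60211.2 W
Convert to kW: 60211.2 / 1000 = 60.2112 kW

60.2112 kW


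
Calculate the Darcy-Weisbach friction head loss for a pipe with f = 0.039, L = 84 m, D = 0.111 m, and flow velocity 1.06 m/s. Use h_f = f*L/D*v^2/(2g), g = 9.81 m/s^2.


v^2 = 1.06^2 = 1.1236 m^2/s^2
L/D = 84/0.111 = 756.75676
h_f = f*(L/D)*v^2/(2g) = 0.039 * 756.75676 * 1.1236 / 19.62 = 1.69018 m

1.69018 m


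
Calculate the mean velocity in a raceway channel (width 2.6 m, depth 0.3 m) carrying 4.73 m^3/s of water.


Cross-sectional area = W * d = 2.6 * 0.3 = 0.78 m^2
Velocity = Q / A = 4.73 / 0.78 = 6.0641 m/s

6.0641 m/s


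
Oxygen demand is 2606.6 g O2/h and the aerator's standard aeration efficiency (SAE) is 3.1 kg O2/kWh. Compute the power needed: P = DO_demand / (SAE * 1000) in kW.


SAE in g O2/kWh = 3.1 * 1000 = 3100 g/kWh
P = DO_demand / SAE_g = 2606.6 / 3100 = 0.840839 kW

0.840839 kW


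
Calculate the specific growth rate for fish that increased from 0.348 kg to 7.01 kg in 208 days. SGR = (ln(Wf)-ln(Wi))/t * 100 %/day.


ln(W_f) = ln(7.01) = 1.9473377
ln(W_i) = ln(0.348) = -1.0555528
ln(W_f) - ln(W_i) = 1.9473377 - -1.0555528 = 3.0028905
SGR = 3.0028905 / 208 * 100 = 1.4437 %/day

1.4437 %/day


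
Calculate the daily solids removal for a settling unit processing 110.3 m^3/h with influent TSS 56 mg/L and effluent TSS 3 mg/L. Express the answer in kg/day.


Concentration drop: TSS_in - TSS_out = 56 - 3 = 53 mg/L
Hourly solids removed = Q * dTSS = 110.3 m^3/h * 53 mg/L = 5845.9 g/h  (m^3/h * mg/L = g/h)
Daily solids removed = 5845.9 * 24 = 140301.6 g/day
Convert g to kg: 140301.6 / 1000 = 140.3016 kg/day

140.3016 kg/day


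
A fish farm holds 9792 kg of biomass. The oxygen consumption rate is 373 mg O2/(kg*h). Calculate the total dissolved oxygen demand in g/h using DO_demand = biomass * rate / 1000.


Total O2 consumption (mg/h) = 9792 kg * 373 mg/(kg*h) = 3652416 mg/h
Convert to g/h: 3652416 / 1000 = 3652.416 g/h

3652.416 g/h


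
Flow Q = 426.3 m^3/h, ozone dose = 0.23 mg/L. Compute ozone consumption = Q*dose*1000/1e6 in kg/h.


O3 demand (mg/h) = Q * dose * 1000 = 426.3 * 0.23 * 1000 = 98049 mg/h
Convert mg to kg: 98049 / 1e6 = 0.098049 kg/h

0.098049 kg/h


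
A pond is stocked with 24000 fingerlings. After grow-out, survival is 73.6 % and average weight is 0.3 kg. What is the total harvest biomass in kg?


Survivors = 24000 * 73.6/100 = 17664 fish
Harvest biomass = survivors * W_f = 17664 * 0.3 = 5299.2 kg

5299.2 kg


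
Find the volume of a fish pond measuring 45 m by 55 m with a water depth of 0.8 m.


Base area = L * W = 45 * 55 = 2475 m^2
Volume = area * depth = 2475 * 0.8 = 1980 m^3

1980 m^3


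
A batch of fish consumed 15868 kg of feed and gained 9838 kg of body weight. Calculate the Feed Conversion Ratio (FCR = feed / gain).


FCR = feed consumed / weight gained
FCR = 15868 kg / 9838 kg = 1.61293

1.61293


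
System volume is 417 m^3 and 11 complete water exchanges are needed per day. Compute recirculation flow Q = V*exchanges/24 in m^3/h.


Daily recirculation volume = 417 m^3 * 11 = 4587 m^3/day
Flow rate Q = daily volume / 24 h = 4587 / 24 = 191.125 m^3/h

191.125 m^3/h


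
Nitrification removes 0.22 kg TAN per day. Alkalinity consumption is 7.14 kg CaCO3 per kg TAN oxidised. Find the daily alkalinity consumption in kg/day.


Alkalinity factor: 7.14 kg CaCO3 consumed per kg TAN nitrified
alk = 0.22 kg TAN * 7.14 = 1.5708 kg CaCO3/day

1.5708 kg CaCO3/day


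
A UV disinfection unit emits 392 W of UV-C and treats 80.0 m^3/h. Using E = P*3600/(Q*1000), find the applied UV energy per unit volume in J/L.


Energy delivered per hour = 392 W * 3600 s = 1411200 J/h
Volume treated per hour = 80.0 m^3/h * 1000 = 80000 L/h
dose = 1411200 / 80000 = 17.64 J/L

17.64 J/L


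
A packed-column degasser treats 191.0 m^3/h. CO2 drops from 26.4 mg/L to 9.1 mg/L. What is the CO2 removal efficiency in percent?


CO2_out / CO2_in = 9.1 / 26.4 = 0.34469697
Fraction remaining = 0.34469697
efficiency = (1 - 0.34469697) * 100 = 65.5303 %

65.5303 %


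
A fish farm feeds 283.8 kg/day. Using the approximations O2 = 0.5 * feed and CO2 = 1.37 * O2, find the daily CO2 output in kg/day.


O2 = 283.8 * 0.5 = 141.9
CO2 = 141.9 * 1.37 = 194.403

194.403 kg/day


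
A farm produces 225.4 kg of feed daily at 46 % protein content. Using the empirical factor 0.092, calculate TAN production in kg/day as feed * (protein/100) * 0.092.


Protein in feed = 225.4 * 46/100 = 103.684 kg/day
TAN = protein * 0.092 = 103.684 * 0.092 = 9.538928 kg/day

9.538928 kg/day


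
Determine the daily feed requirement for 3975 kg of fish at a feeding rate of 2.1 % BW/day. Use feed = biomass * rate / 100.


Feeding rate fraction = 2.1% / 100 = 0.021
Daily feed = 3975 kg * 0.021 = 83.475 kg/day

83.475 kg/day


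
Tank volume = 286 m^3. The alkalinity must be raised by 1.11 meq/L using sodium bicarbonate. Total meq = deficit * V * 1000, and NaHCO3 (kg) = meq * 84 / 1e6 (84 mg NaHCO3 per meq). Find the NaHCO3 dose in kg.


Tank volume in L = 286 m^3 * 1000 = 286000 L
Total meq required = 1.11 meq/L * 286000 L = 317460 meq
NaHCO3 mass = 317460 meq * 84 mg/meq / 1e6 = 26.6666 kg

26.6666 kg


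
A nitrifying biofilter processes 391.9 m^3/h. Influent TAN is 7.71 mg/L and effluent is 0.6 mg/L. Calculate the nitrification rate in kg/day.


Concentration drop: TAN_in - TAN_out = 7.71 - 0.6 = 7.11 mg/L
Hourly TAN removed = Q * dTAN = 391.9 m^3/h * 7.11 mg/L = 2786.409 g/h  (m^3/h * mg/L = g/h)
Daily TAN removed = 2786.409 * 24 = 66873.816 g/day
Convert to kg/day: 66873.816 / 1000 = 66.873816 kg/day

66.873816 kg/day


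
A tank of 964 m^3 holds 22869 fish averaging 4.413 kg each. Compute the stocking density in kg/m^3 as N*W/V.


Total biomass = 22869 fish * 4.413 kg = 100920.897 kg
Density = total biomass / volume = 100920.897 / 964 = 104.69 kg/m^3

104.69 kg/m^3


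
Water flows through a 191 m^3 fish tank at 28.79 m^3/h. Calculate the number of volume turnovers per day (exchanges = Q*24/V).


Daily flow volume = 28.79 m^3/h * 24 h = 690.96 m^3/day
Exchanges = daily flow / tank volume = 690.96 / 191 = 3.61759 exchanges/day

3.61759 exchanges/day


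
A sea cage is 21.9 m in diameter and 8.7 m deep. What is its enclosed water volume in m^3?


r = d/2 = 21.9/2 = 10.95 m
Base area = pi*r^2 = pi*10.95^2 = 376.68481 m^2
Volume = 376.68481 * 8.7 = 3277.16 m^3

3277.16 m^3


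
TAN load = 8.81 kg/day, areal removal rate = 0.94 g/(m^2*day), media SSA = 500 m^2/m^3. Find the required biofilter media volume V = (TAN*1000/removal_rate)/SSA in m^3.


A = 8.81*1000 / 0.94 = 9372.3404 m^2
V = 9372.3404 / 500 = 18.7447

18.7447 m^3


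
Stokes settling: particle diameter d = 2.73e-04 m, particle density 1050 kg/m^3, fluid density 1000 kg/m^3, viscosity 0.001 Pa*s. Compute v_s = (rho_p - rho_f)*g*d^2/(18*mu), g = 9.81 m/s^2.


Density difference: rho_p - rho_f = 1050 - 1000 = 50 kg/m^3
d^2 = (2.73e-04)^2 = 7.4529e-08 m^2
Numerator = (rho_p - rho_f) * g * d^2 = 50 * 9.81 * 7.4529e-08 = 3.6556475e-05
Denominator = 18 * mu = 18 * 0.001 = 0.018
v_s = 3.6556475e-05 / 0.018 = 0.00203092 m/s
Check: Re = rho_f * v_s * d / mu = 1000 * 0.00203092 * 2.73e-04 / 0.001 = 0.554 < 1, so Stokes' law applies.

0.00203092 m/s


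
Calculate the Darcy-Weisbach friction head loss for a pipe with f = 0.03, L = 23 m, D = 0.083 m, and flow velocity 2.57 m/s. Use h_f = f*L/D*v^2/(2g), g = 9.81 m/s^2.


v^2 = 2.57^2 = 6.6049 m^2/s^2
L/D = 23/0.083 = 277.10843
h_f = f*(L/D)*v^2/(2g) = 0.03 * 277.10843 * 6.6049 / 19.62 = 2.79858 m

2.79858 m


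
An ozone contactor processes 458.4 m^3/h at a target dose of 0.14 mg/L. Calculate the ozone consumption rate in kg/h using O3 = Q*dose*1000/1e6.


O3 demand (mg/h) = Q * dose * 1000 = 458.4 * 0.14 * 1000 = 64176 mg/h
Convert mg to kg: 64176 / 1e6 = 0.064176 kg/h

0.064176 kg/h


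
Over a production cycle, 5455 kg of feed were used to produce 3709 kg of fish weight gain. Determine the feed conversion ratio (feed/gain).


FCR = feed consumed / weight gained
FCR = 5455 kg / 3709 kg = 1.47075

1.47075


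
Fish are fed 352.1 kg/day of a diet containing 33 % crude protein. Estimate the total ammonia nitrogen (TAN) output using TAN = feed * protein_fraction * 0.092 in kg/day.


Protein in feed = 352.1 * 33/100 = 116.193 kg/day
TAN = protein * 0.092 = 116.193 * 0.092 = 10.689756 kg/day

10.689756 kg/day


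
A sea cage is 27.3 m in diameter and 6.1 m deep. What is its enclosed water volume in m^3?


r = d/2 = 27.3/2 = 13.65 m
Base area = pi*r^2 = pi*13.65^2 = 585.3494 m^2
Volume = 585.3494 * 6.1 = 3570.63 m^3

3570.63 m^3


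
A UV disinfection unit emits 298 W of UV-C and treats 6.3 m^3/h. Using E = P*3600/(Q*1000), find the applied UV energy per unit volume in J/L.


Energy delivered per hour = 298 W * 3600 s = 1072800 J/h
Volume treated per hour = 6.3 m^3/h * 1000 = 6300 L/h
dose = 1072800 / 6300 = 170.286 J/L

170.286 J/L


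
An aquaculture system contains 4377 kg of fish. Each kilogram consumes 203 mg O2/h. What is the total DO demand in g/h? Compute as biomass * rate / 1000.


Total O2 consumption (mg/h) = 4377 kg * 203 mg/(kg*h) = 888531 mg/h
Convert to g/h: 888531 / 1000 = 888.531 g/h

888.531 g/h


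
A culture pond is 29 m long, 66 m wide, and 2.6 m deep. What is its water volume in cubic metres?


Base area = L * W = 29 * 66 = 1914 m^2
Volume = area * depth = 1914 * 2.6 = 4976.4 m^3

4976.4 m^3


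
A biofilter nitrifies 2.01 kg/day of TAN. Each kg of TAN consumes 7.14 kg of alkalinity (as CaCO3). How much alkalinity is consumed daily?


Alkalinity factor: 7.14 kg CaCO3 consumed per kg TAN nitrified
alk = 2.01 kg TAN * 7.14 = 14.3514 kg CaCO3/day

14.3514 kg CaCO3/day


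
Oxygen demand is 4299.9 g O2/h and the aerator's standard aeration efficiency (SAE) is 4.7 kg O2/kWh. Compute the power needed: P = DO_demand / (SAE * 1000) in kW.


SAE in g O2/kWh = 4.7 * 1000 = 4700 g/kWh
P = DO_demand / SAE_g = 4299.9 / 4700 = 0.914872 kW

0.914872 kW


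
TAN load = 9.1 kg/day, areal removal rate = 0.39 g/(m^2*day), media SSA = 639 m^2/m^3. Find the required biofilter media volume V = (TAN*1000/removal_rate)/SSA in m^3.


A = 9.1*1000 / 0.39 = 23333.333 m^2
V = 23333.333 / 639 = 36.5154

36.5154 m^3


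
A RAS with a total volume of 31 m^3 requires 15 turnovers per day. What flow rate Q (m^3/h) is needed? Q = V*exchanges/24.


Daily recirculation volume = 31 m^3 * 15 = 465 m^3/day
Flow rate Q = daily volume / 24 h = 465 / 24 = 19.375 m^3/h

19.375 m^3/h


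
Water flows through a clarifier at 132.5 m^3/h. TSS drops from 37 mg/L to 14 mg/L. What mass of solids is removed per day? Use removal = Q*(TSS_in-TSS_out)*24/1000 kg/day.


Concentration drop: TSS_in - TSS_out = 37 - 14 = 23 mg/L
Hourly solids removed = Q * dTSS = 132.5 m^3/h * 23 mg/L = 3047.5 g/h  (m^3/h * mg/L = g/h)
Daily solids removed = 3047.5 * 24 = 73140 g/day
Convert g to kg: 73140 / 1000 = 73.14 kg/day

73.14 kg/day


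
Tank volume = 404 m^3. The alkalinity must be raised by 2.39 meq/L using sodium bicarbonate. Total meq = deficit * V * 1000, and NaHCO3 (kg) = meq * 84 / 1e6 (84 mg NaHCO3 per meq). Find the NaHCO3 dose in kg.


Tank volume in L = 404 m^3 * 1000 = 404000 L
Total meq required = 2.39 meq/L * 404000 L = 965560 meq
NaHCO3 mass = 965560 meq * 84 mg/meq / 1e6 = 81.107 kg

81.107 kg


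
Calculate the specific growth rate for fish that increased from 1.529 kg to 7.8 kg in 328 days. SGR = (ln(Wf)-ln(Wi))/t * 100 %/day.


ln(W_f) = ln(7.8) = 2.0541237
ln(W_i) = ln(1.529) = 0.42461393
ln(W_f) - ln(W_i) = 2.0541237 - 0.42461393 = 1.6295098
SGR = 1.6295098 / 328 * 100 = 0.496802 %/day

0.496802 %/day


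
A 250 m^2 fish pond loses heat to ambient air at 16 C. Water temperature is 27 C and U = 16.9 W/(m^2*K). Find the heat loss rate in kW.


Temperature difference dT = 27 - 16 = 11 K
Heat loss (W) = U * A * dT = 16.9 * 250 * 11 = 46475 W
Convert to kW: 46475 / 1000 = 46.475 kW

46.475 kW


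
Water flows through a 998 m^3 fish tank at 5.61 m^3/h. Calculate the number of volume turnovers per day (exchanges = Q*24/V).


Daily flow volume = 5.61 m^3/h * 24 h = 134.64 m^3/day
Exchanges = daily flow / tank volume = 134.64 / 998 = 0.13491 exchanges/day

0.13491 exchanges/day


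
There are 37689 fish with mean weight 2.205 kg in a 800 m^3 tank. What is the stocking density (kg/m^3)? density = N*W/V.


Total biomass = 37689 fish * 2.205 kg = 83104.245 kg
Density = total biomass / volume = 83104.245 / 800 = 103.88 kg/m^3

103.88 kg/m^3


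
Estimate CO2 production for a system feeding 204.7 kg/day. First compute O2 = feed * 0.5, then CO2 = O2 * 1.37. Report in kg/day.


O2 = 204.7 * 0.5 = 102.35
CO2 = 102.35 * 1.37 = 140.2195

140.2195 kg/day


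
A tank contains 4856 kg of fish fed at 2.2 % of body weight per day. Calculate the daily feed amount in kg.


Feeding rate fraction = 2.2% / 100 = 0.022
Daily feed = 4856 kg * 0.022 = 106.832 kg/day

106.832 kg/day


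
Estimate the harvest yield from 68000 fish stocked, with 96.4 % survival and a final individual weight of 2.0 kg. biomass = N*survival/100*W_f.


Survivors = 68000 * 96.4/100 = 65552 fish
Harvest biomass = survivors * W_f = 65552 * 2.0 = 131104 kg

131104 kg


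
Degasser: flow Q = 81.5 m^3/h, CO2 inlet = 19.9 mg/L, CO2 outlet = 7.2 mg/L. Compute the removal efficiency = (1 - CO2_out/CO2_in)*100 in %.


CO2_out / CO2_in = 7.2 / 19.9 = 0.36180905
Fraction remaining = 0.36180905
efficiency = (1 - 0.36180905) * 100 = 63.8191 %

63.8191 %


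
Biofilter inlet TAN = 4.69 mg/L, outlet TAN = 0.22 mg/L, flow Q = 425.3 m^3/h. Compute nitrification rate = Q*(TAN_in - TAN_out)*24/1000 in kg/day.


Concentration drop: TAN_in - TAN_out = 4.69 - 0.22 = 4.47 mg/L
Hourly TAN removed = Q * dTAN = 425.3 m^3/h * 4.47 mg/L = 1901.091 g/h  (m^3/h * mg/L = g/h)
Daily TAN removed = 1901.091 * 24 = 45626.184 g/day
Convert to kg/day: 45626.184 / 1000 = 45.626184 kg/day

45.626184 kg/day


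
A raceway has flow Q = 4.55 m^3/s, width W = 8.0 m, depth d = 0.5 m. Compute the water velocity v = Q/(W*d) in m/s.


Cross-sectional area = W * d = 8.0 * 0.5 = 4 m^2
Velocity = Q / A = 4.55 / 4 = 1.1375 m/s

1.1375 m/s


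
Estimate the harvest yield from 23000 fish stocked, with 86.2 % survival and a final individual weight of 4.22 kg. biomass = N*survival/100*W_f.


Survivors = 23000 * 86.2/100 = 19826 fish
Harvest biomass = survivors * W_f = 19826 * 4.22 = 83665.72 kg

83665.72 kg


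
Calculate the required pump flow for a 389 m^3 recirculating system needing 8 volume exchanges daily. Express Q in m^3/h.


Daily recirculation volume = 389 m^3 * 8 = 3112 m^3/day
Flow rate Q = daily volume / 24 h = 3112 / 24 = 129.667 m^3/h

129.667 m^3/h


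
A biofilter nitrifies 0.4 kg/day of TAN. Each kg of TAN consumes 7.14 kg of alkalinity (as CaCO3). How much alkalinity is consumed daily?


Alkalinity factor: 7.14 kg CaCO3 consumed per kg TAN nitrified
alk = 0.4 kg TAN * 7.14 = 2.856 kg CaCO3/day

2.856 kg CaCO3/day


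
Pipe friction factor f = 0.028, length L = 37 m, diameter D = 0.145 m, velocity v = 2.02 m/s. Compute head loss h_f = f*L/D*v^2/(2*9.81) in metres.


v^2 = 2.02^2 = 4.0804 m^2/s^2
L/D = 37/0.145 = 255.17241
h_f = f*(L/D)*v^2/(2g) = 0.028 * 255.17241 * 4.0804 / 19.62 = 1.48592 m

1.48592 m


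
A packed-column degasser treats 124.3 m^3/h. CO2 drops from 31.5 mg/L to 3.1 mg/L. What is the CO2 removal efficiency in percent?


CO2_out / CO2_in = 3.1 / 31.5 = 0.098412698
Fraction remaining = 0.098412698
efficiency = (1 - 0.098412698) * 100 = 90.1587 %

90.1587 %


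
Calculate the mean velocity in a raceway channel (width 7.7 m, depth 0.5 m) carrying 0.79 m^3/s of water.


Cross-sectional area = W * d = 7.7 * 0.5 = 3.85 m^2
Velocity = Q / A = 0.79 / 3.85 = 0.205195 m/s

0.205195 m/s


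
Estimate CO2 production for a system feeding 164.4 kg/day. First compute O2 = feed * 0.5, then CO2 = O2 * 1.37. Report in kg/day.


O2 = 164.4 * 0.5 = 82.2
CO2 = 82.2 * 1.37 = 112.614

112.614 kg/day


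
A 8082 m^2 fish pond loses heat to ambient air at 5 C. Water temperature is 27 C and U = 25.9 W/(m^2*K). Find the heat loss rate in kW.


Temperature difference dT = 27 - 5 = 22 K
Heat loss (W) = U * A * dT = 25.9 * 8082 * 22 = 4605123.6 W
Convert to kW: 4605123.6 / 1000 = 4605.1236 kW

4605.1236 kW


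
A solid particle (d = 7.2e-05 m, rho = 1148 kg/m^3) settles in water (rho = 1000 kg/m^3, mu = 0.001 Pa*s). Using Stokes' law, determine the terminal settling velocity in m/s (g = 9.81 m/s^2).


Density difference: rho_p - rho_f = 1148 - 1000 = 148 kg/m^3
d^2 = (7.2e-05)^2 = 5.184e-09 m^2
Numerator = (rho_p - rho_f) * g * d^2 = 148 * 9.81 * 5.184e-09 = 7.5265459e-06
Denominator = 18 * mu = 18 * 0.001 = 0.018
v_s = 7.5265459e-06 / 0.018 = 4.18141e-04 m/s
Check: Re = rho_f * v_s * d / mu = 1000 * 4.18141e-04 * 7.2e-05 / 0.001 = 0.0301 < 1, so Stokes' law applies.

4.18141e-04 m/s


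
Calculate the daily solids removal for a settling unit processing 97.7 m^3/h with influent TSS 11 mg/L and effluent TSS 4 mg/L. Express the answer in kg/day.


Concentration drop: TSS_in - TSS_out = 11 - 4 = 7 mg/L
Hourly solids removed = Q * dTSS = 97.7 m^3/h * 7 mg/L = 683.9 g/h  (m^3/h * mg/L = g/h)
Daily solids removed = 683.9 * 24 = 16413.6 g/day
Convert g to kg: 16413.6 / 1000 = 16.4136 kg/day

16.4136 kg/day


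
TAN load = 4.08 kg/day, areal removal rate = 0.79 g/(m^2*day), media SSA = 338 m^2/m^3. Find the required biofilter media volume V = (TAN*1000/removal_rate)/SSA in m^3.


A = 4.08*1000 / 0.79 = 5164.557 m^2
V = 5164.557 / 338 = 15.2798

15.2798 m^3


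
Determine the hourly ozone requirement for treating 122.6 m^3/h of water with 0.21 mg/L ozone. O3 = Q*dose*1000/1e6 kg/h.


O3 demand (mg/h) = Q * dose * 1000 = 122.6 * 0.21 * 1000 = 25746 mg/h
Convert mg to kg: 25746 / 1e6 = 0.025746 kg/h

0.025746 kg/h


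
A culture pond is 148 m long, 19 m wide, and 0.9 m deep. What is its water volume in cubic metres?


Base area = L * W = 148 * 19 = 2812 m^2
Volume = area * depth = 2812 * 0.9 = 2530.8 m^3

2530.8 m^3


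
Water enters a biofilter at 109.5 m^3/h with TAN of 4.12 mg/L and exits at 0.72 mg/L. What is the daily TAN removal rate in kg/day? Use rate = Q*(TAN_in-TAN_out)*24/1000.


Concentration drop: TAN_in - TAN_out = 4.12 - 0.72 = 3.4 mg/L
Hourly TAN removed = Q * dTAN = 109.5 m^3/h * 3.4 mg/L = 372.3 g/h  (m^3/h * mg/L = g/h)
Daily TAN removed = 372.3 * 24 = 8935.2 g/day
Convert to kg/day: 8935.2 / 1000 = 8.9352 kg/day

8.9352 kg/day


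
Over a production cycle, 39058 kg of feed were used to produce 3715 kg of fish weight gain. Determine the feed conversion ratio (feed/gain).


FCR = feed consumed / weight gained
FCR = 39058 kg / 3715 kg = 10.5136

10.5136


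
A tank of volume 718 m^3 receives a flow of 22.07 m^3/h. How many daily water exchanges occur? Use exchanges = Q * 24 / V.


Daily flow volume = 22.07 m^3/h * 24 h = 529.68 m^3/day
Exchanges = daily flow / tank volume = 529.68 / 718 = 0.737716 exchanges/day

0.737716 exchanges/day


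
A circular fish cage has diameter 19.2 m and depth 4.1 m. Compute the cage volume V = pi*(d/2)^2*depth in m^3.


r = d/2 = 19.2/2 = 9.6 m
Base area = pi*r^2 = pi*9.6^2 = 289.52918 m^2
Volume = 289.52918 * 4.1 = 1187.07 m^3

1187.07 m^3


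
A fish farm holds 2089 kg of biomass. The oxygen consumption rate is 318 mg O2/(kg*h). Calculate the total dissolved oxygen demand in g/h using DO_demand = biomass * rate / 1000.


Total O2 consumption (mg/h) = 2089 kg * 318 mg/(kg*h) = 664302 mg/h
Convert to g/h: 664302 / 1000 = 664.302 g/h

664.302 g/h


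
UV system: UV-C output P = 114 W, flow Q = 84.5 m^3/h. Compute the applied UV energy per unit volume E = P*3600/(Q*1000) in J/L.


Energy delivered per hour = 114 W * 3600 s = 410400 J/h
Volume treated per hour = 84.5 m^3/h * 1000 = 84500 L/h
dose = 410400 / 84500 = 4.8568 J/L

4.8568 J/L


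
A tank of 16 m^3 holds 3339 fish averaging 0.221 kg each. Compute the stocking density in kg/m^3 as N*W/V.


Total biomass = 3339 fish * 0.221 kg = 737.919 kg
Density = total biomass / volume = 737.919 / 16 = 46.1199 kg/m^3

46.1199 kg/m^3


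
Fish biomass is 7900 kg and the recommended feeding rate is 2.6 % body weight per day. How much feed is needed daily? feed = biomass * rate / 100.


Feeding rate fraction = 2.6% / 100 = 0.026
Daily feed = 7900 kg * 0.026 = 205.4 kg/day

205.4 kg/day


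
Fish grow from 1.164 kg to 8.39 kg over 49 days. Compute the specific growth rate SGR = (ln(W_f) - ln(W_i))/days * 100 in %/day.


ln(W_f) = ln(8.39) = 2.1270405
ln(W_i) = ln(1.164) = 0.15186235
ln(W_f) - ln(W_i) = 2.1270405 - 0.15186235 = 1.9751782
SGR = 1.9751782 / 49 * 100 = 4.03098 %/day

4.03098 %/day


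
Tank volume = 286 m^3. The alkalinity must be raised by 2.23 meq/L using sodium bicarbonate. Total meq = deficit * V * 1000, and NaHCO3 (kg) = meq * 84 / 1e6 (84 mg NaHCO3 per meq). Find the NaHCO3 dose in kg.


Tank volume in L = 286 m^3 * 1000 = 286000 L
Total meq required = 2.23 meq/L * 286000 L = 637780 meq
NaHCO3 mass = 637780 meq * 84 mg/meq / 1e6 = 53.5735 kg

53.5735 kg


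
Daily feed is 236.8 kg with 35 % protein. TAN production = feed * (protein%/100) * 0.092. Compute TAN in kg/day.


Protein in feed = 236.8 * 35/100 = 82.88 kg/day
TAN = protein * 0.092 = 82.88 * 0.092 = 7.62496 kg/day

7.62496 kg/day


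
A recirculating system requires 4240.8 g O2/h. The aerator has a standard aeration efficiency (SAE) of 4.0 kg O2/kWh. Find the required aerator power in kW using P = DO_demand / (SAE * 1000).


SAE in g O2/kWh = 4.0 * 1000 = 4000 g/kWh
P = DO_demand / SAE_g = 4240.8 / 4000 = 1.0602 kW

1.0602 kW
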